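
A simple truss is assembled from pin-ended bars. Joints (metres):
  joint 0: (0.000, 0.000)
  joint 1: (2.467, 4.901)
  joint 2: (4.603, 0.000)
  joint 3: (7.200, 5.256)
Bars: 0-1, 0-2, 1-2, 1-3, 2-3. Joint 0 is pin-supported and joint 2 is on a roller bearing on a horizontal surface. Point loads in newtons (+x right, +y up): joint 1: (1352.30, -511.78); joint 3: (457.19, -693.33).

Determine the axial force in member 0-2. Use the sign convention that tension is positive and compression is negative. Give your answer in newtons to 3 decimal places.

744.576

N=4 nodes, M=5 members, R=3 reactions → 2N=8, M+R=8
member 0 (0-1): L=5.4869, (cx,cy)=(0.4496,0.8932)
member 1 (0-2): L=4.6030, (cx,cy)=(1.0000,0.0000)
member 2 (1-2): L=5.3462, (cx,cy)=(0.3995,-0.9167)
member 3 (1-3): L=4.7463, (cx,cy)=(0.9972,0.0748)
member 4 (2-3): L=5.8626, (cx,cy)=(0.4430,0.8965)
solve A·x = −loads:
  F[0-1] = +2368.4876 N (tension)
  F[0-2] = +744.5760 N (tension)
  F[1-2] = -2798.0966 N (compression)
  F[1-3] = +832.8789 N (tension)
  F[2-3] = -842.8311 N (compression)
  Rx@0 = -1809.4900 N
  Ry@0 = -2115.5831 N
  Ry@2 = +3320.6931 N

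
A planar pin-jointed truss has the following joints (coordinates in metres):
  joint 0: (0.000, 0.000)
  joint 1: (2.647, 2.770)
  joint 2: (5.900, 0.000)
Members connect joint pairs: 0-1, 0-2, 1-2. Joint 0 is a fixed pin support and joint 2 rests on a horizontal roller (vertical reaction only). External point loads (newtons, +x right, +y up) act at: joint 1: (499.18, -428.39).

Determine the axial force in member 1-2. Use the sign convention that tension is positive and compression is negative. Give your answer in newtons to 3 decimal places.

-657.939

N=3 nodes, M=3 members, R=3 reactions → 2N=6, M+R=6
member 0 (0-1): L=3.8314, (cx,cy)=(0.6909,0.7230)
member 1 (0-2): L=5.9000, (cx,cy)=(1.0000,0.0000)
member 2 (1-2): L=4.2726, (cx,cy)=(0.7614,-0.6483)
solve A·x = −loads:
  F[0-1] = -2.5375 N (compression)
  F[0-2] = +500.9331 N (tension)
  F[1-2] = -657.9388 N (compression)
  Rx@0 = -499.1800 N
  Ry@0 = +1.8346 N
  Ry@2 = +426.5554 N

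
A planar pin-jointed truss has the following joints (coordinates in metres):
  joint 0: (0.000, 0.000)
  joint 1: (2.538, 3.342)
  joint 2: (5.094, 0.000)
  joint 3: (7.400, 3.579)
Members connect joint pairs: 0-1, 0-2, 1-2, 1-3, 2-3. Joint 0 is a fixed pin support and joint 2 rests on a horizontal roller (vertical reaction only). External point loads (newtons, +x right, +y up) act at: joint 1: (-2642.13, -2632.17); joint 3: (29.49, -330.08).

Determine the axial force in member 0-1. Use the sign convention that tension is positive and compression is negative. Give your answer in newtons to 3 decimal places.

-3621.380

N=4 nodes, M=5 members, R=3 reactions → 2N=8, M+R=8
member 0 (0-1): L=4.1965, (cx,cy)=(0.6048,0.7964)
member 1 (0-2): L=5.0940, (cx,cy)=(1.0000,0.0000)
member 2 (1-2): L=4.2074, (cx,cy)=(0.6075,-0.7943)
member 3 (1-3): L=4.8678, (cx,cy)=(0.9988,0.0487)
member 4 (2-3): L=4.2576, (cx,cy)=(0.5416,0.8406)
solve A·x = −loads:
  F[0-1] = -3621.3800 N (compression)
  F[0-2] = -422.4539 N (compression)
  F[1-2] = +332.3874 N (tension)
  F[1-3] = +250.3144 N (tension)
  F[2-3] = -407.1600 N (compression)
  Rx@0 = +2612.6400 N
  Ry@0 = +2884.0039 N
  Ry@2 = +78.2461 N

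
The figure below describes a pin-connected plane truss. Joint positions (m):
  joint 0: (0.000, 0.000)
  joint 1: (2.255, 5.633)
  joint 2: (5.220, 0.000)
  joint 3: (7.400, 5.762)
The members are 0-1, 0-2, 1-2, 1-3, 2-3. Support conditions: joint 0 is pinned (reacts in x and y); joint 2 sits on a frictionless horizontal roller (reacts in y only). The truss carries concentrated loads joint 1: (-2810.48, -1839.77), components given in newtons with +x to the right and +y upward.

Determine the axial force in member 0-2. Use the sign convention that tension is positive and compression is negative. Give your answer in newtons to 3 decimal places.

-1178.039

N=4 nodes, M=5 members, R=3 reactions → 2N=8, M+R=8
member 0 (0-1): L=6.0676, (cx,cy)=(0.3716,0.9284)
member 1 (0-2): L=5.2200, (cx,cy)=(1.0000,0.0000)
member 2 (1-2): L=6.3657, (cx,cy)=(0.4658,-0.8849)
member 3 (1-3): L=5.1466, (cx,cy)=(0.9997,0.0251)
member 4 (2-3): L=6.1606, (cx,cy)=(0.3539,0.9353)
solve A·x = −loads:
  F[0-1] = -4392.4578 N (compression)
  F[0-2] = -1178.0389 N (compression)
  F[1-2] = +2529.1809 N (tension)
  F[1-3] = +0.0000 N (tension)
  F[2-3] = -0.0000 N (compression)
  Rx@0 = +2810.4800 N
  Ry@0 = +4077.8452 N
  Ry@2 = -2238.0752 N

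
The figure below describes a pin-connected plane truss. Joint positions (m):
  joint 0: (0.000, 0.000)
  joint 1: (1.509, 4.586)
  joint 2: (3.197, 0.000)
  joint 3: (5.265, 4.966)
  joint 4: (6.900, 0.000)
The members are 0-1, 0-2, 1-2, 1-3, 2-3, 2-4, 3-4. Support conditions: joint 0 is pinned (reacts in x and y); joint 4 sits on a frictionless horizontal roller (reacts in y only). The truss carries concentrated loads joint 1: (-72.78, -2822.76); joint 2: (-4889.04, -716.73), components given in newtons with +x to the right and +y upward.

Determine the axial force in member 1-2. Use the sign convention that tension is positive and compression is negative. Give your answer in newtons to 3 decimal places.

-272.016

N=5 nodes, M=7 members, R=3 reactions → 2N=10, M+R=10
member 0 (0-1): L=4.8279, (cx,cy)=(0.3126,0.9499)
member 1 (0-2): L=3.1970, (cx,cy)=(1.0000,0.0000)
member 2 (1-2): L=4.8868, (cx,cy)=(0.3454,-0.9384)
member 3 (1-3): L=3.7752, (cx,cy)=(0.9949,0.1007)
member 4 (2-3): L=5.3794, (cx,cy)=(0.3844,0.9232)
member 5 (2-4): L=3.7030, (cx,cy)=(1.0000,0.0000)
member 6 (3-4): L=5.2282, (cx,cy)=(0.3127,-0.9498)
solve A·x = −loads:
  F[0-1] = -2777.6154 N (compression)
  F[0-2] = -4093.6507 N (compression)
  F[1-2] = -272.0157 N (compression)
  F[1-3] = -705.0100 N (compression)
  F[2-3] = +1052.9149 N (tension)
  F[2-4] = +296.6567 N (tension)
  F[3-4] = -948.6171 N (compression)
  Rx@0 = +4961.8200 N
  Ry@0 = +2638.4521 N
  Ry@4 = +901.0379 N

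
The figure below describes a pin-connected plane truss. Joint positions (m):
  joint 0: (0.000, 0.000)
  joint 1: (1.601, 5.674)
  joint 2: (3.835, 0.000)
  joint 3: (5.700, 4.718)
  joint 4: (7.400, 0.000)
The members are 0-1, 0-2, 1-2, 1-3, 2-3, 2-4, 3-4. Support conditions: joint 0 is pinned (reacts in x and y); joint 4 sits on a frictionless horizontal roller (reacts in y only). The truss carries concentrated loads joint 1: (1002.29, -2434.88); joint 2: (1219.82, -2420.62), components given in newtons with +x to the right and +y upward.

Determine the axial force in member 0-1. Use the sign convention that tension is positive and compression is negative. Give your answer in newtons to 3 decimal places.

-2395.757

N=5 nodes, M=7 members, R=3 reactions → 2N=10, M+R=10
member 0 (0-1): L=5.8955, (cx,cy)=(0.2716,0.9624)
member 1 (0-2): L=3.8350, (cx,cy)=(1.0000,0.0000)
member 2 (1-2): L=6.0980, (cx,cy)=(0.3664,-0.9305)
member 3 (1-3): L=4.2090, (cx,cy)=(0.9739,-0.2271)
member 4 (2-3): L=5.0732, (cx,cy)=(0.3676,0.9300)
member 5 (2-4): L=3.5650, (cx,cy)=(1.0000,0.0000)
member 6 (3-4): L=5.0149, (cx,cy)=(0.3390,-0.9408)
solve A·x = −loads:
  F[0-1] = -2395.7574 N (compression)
  F[0-2] = +2872.7040 N (tension)
  F[1-2] = +303.3564 N (tension)
  F[1-3] = -1811.3611 N (compression)
  F[2-3] = +2299.3600 N (tension)
  F[2-4] = +918.7394 N (tension)
  F[3-4] = -2710.2436 N (compression)
  Rx@0 = -2222.1100 N
  Ry@0 = +2305.7278 N
  Ry@4 = +2549.7722 N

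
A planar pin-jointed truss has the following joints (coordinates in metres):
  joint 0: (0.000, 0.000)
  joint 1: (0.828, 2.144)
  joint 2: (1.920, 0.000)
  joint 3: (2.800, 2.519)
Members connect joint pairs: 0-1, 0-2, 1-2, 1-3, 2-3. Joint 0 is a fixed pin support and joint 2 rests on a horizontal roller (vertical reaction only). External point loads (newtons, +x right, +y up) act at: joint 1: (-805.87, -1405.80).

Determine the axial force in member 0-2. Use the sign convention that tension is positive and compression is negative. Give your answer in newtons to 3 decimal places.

-149.558

N=4 nodes, M=5 members, R=3 reactions → 2N=8, M+R=8
member 0 (0-1): L=2.2983, (cx,cy)=(0.3603,0.9329)
member 1 (0-2): L=1.9200, (cx,cy)=(1.0000,0.0000)
member 2 (1-2): L=2.4061, (cx,cy)=(0.4539,-0.8911)
member 3 (1-3): L=2.0073, (cx,cy)=(0.9824,0.1868)
member 4 (2-3): L=2.6683, (cx,cy)=(0.3298,0.9441)
solve A·x = −loads:
  F[0-1] = -1821.7661 N (compression)
  F[0-2] = -149.5576 N (compression)
  F[1-2] = +329.5301 N (tension)
  F[1-3] = -0.0000 N (compression)
  F[2-3] = -0.0000 N (compression)
  Rx@0 = +805.8700 N
  Ry@0 = +1699.4369 N
  Ry@2 = -293.6369 N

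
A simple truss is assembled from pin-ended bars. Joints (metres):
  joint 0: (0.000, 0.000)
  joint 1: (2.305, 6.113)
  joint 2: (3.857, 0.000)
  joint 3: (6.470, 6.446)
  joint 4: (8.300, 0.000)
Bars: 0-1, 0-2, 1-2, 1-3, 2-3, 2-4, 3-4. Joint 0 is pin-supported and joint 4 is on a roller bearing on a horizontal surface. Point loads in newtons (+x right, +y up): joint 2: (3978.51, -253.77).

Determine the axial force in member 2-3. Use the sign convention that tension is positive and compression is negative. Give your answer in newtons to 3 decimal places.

N=5 nodes, M=7 members, R=3 reactions → 2N=10, M+R=10
member 0 (0-1): L=6.5331, (cx,cy)=(0.3528,0.9357)
member 1 (0-2): L=3.8570, (cx,cy)=(1.0000,0.0000)
member 2 (1-2): L=6.3069, (cx,cy)=(0.2461,-0.9692)
member 3 (1-3): L=4.1783, (cx,cy)=(0.9968,0.0797)
member 4 (2-3): L=6.9555, (cx,cy)=(0.3757,0.9268)
member 5 (2-4): L=4.4430, (cx,cy)=(1.0000,0.0000)
member 6 (3-4): L=6.7007, (cx,cy)=(0.2731,-0.9620)
solve A·x = −loads:
  F[0-1] = -145.1795 N (compression)
  F[0-2] = +4029.7318 N (tension)
  F[1-2] = +133.2236 N (tension)
  F[1-3] = -84.2733 N (compression)
  F[2-3] = +134.4945 N (tension)
  F[2-4] = +33.4790 N (tension)
  F[3-4] = -122.5868 N (compression)
  Rx@0 = -3978.5100 N
  Ry@0 = +135.8434 N
  Ry@4 = +117.9266 N

134.495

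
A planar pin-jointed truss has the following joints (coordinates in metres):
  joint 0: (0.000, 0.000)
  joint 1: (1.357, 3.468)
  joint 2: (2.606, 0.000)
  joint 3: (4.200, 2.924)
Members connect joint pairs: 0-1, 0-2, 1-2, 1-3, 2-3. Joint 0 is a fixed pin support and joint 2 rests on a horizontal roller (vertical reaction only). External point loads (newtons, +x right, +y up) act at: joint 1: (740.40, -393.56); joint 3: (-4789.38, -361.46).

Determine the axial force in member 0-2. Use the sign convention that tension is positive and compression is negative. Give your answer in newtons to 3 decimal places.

-2344.499

N=4 nodes, M=5 members, R=3 reactions → 2N=8, M+R=8
member 0 (0-1): L=3.7240, (cx,cy)=(0.3644,0.9312)
member 1 (0-2): L=2.6060, (cx,cy)=(1.0000,0.0000)
member 2 (1-2): L=3.6861, (cx,cy)=(0.3388,-0.9408)
member 3 (1-3): L=2.8946, (cx,cy)=(0.9822,-0.1879)
member 4 (2-3): L=3.3303, (cx,cy)=(0.4786,0.8780)
solve A·x = −loads:
  F[0-1] = -4677.6386 N (compression)
  F[0-2] = -2344.4989 N (compression)
  F[1-2] = +5057.3845 N (tension)
  F[1-3] = -4233.9929 N (compression)
  F[2-3] = -1317.9643 N (compression)
  Rx@0 = +4048.9800 N
  Ry@0 = +4356.0357 N
  Ry@2 = -3601.0157 N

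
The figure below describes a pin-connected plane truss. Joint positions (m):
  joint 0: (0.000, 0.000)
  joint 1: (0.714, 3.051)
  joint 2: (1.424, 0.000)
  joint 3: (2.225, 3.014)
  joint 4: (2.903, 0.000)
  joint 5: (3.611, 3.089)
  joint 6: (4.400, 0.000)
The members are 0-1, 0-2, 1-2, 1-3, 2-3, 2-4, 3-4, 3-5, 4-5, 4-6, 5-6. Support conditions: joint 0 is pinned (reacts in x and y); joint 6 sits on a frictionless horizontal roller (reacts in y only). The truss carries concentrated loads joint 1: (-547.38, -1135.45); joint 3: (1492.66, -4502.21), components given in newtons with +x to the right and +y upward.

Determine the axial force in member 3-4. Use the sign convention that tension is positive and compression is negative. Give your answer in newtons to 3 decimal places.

N=7 nodes, M=11 members, R=3 reactions → 2N=14, M+R=14
member 0 (0-1): L=3.1334, (cx,cy)=(0.2279,0.9737)
member 1 (0-2): L=1.4240, (cx,cy)=(1.0000,0.0000)
member 2 (1-2): L=3.1325, (cx,cy)=(0.2267,-0.9740)
member 3 (1-3): L=1.5115, (cx,cy)=(0.9997,-0.0245)
member 4 (2-3): L=3.1186, (cx,cy)=(0.2568,0.9665)
member 5 (2-4): L=1.4790, (cx,cy)=(1.0000,0.0000)
member 6 (3-4): L=3.0893, (cx,cy)=(0.2195,-0.9756)
member 7 (3-5): L=1.3880, (cx,cy)=(0.9985,0.0540)
member 8 (4-5): L=3.1691, (cx,cy)=(0.2234,0.9747)
member 9 (4-6): L=1.4970, (cx,cy)=(1.0000,0.0000)
member 10 (5-6): L=3.1882, (cx,cy)=(0.2475,-0.9689)
solve A·x = −loads:
  F[0-1] = -2602.2665 N (compression)
  F[0-2] = +1538.2459 N (tension)
  F[1-2] = +1445.1030 N (tension)
  F[1-3] = -373.2366 N (compression)
  F[2-3] = -1456.3511 N (compression)
  F[2-4] = +2239.8402 N (tension)
  F[3-4] = -3265.8923 N (compression)
  F[3-5] = -1525.3163 N (compression)
  F[4-5] = +3268.8910 N (tension)
  F[4-6] = +792.7936 N (tension)
  F[5-6] = -3203.5012 N (compression)
  Rx@0 = -945.2800 N
  Ry@0 = +2533.8079 N
  Ry@6 = +3103.8521 N

-3265.892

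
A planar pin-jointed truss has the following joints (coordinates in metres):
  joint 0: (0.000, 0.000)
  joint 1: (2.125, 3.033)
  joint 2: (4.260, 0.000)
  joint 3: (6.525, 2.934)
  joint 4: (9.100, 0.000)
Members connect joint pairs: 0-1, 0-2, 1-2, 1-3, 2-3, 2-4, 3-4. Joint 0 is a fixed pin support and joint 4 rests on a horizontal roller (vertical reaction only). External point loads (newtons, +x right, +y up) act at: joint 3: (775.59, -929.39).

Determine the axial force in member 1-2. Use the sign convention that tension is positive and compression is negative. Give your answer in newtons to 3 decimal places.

N=5 nodes, M=7 members, R=3 reactions → 2N=10, M+R=10
member 0 (0-1): L=3.7033, (cx,cy)=(0.5738,0.8190)
member 1 (0-2): L=4.2600, (cx,cy)=(1.0000,0.0000)
member 2 (1-2): L=3.7091, (cx,cy)=(0.5756,-0.8177)
member 3 (1-3): L=4.4011, (cx,cy)=(0.9997,-0.0225)
member 4 (2-3): L=3.7066, (cx,cy)=(0.6111,0.7916)
member 5 (2-4): L=4.8400, (cx,cy)=(1.0000,0.0000)
member 6 (3-4): L=3.9037, (cx,cy)=(0.6596,-0.7516)
solve A·x = −loads:
  F[0-1] = -15.7790 N (compression)
  F[0-2] = +784.6441 N (tension)
  F[1-2] = +16.3110 N (tension)
  F[1-3] = -18.4476 N (compression)
  F[2-3] = -16.8499 N (compression)
  F[2-4] = +804.3295 N (tension)
  F[3-4] = -1219.3679 N (compression)
  Rx@0 = -775.5900 N
  Ry@0 = +12.9229 N
  Ry@4 = +916.4671 N

16.311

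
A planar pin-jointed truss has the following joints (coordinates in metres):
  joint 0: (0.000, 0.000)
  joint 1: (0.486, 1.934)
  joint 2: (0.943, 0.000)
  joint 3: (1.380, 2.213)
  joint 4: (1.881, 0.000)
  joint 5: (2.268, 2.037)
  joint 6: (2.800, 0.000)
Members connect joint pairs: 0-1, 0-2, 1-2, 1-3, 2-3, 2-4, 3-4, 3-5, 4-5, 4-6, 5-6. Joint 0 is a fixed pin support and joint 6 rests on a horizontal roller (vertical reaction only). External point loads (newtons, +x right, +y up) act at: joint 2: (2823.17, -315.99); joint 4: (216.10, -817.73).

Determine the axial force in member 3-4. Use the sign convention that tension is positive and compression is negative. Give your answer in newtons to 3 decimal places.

N=7 nodes, M=11 members, R=3 reactions → 2N=14, M+R=14
member 0 (0-1): L=1.9941, (cx,cy)=(0.2437,0.9698)
member 1 (0-2): L=0.9430, (cx,cy)=(1.0000,0.0000)
member 2 (1-2): L=1.9873, (cx,cy)=(0.2300,-0.9732)
member 3 (1-3): L=0.9365, (cx,cy)=(0.9546,0.2979)
member 4 (2-3): L=2.2557, (cx,cy)=(0.1937,0.9811)
member 5 (2-4): L=0.9380, (cx,cy)=(1.0000,0.0000)
member 6 (3-4): L=2.2690, (cx,cy)=(0.2208,-0.9753)
member 7 (3-5): L=0.9053, (cx,cy)=(0.9809,-0.1944)
member 8 (4-5): L=2.0734, (cx,cy)=(0.1866,0.9824)
member 9 (4-6): L=0.9190, (cx,cy)=(1.0000,0.0000)
member 10 (5-6): L=2.1053, (cx,cy)=(0.2527,-0.9675)
solve A·x = −loads:
  F[0-1] = -492.8198 N (compression)
  F[0-2] = +3159.3778 N (tension)
  F[1-2] = +421.5221 N (tension)
  F[1-3] = -227.3669 N (compression)
  F[2-3] = -96.0546 N (compression)
  F[2-4] = +451.7515 N (tension)
  F[3-4] = +224.0074 N (tension)
  F[3-5] = -290.6588 N (compression)
  F[4-5] = +609.9704 N (tension)
  F[4-6] = +171.2638 N (tension)
  F[5-6] = -677.7557 N (compression)
  Rx@0 = -3039.2700 N
  Ry@0 = +477.9597 N
  Ry@6 = +655.7603 N

224.007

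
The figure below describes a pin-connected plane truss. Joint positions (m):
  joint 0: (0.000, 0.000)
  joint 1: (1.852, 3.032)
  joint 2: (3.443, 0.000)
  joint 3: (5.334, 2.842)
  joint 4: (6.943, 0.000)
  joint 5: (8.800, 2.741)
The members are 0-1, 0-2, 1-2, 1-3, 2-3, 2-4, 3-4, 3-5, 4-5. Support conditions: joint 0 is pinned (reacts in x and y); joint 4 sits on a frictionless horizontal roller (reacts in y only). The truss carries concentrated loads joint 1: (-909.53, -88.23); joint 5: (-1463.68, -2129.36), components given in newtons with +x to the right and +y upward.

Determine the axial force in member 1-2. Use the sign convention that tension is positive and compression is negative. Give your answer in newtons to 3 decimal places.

N=6 nodes, M=9 members, R=3 reactions → 2N=12, M+R=12
member 0 (0-1): L=3.5529, (cx,cy)=(0.5213,0.8534)
member 1 (0-2): L=3.4430, (cx,cy)=(1.0000,0.0000)
member 2 (1-2): L=3.4241, (cx,cy)=(0.4647,-0.8855)
member 3 (1-3): L=3.4872, (cx,cy)=(0.9985,-0.0545)
member 4 (2-3): L=3.4136, (cx,cy)=(0.5540,0.8325)
member 5 (2-4): L=3.5000, (cx,cy)=(1.0000,0.0000)
member 6 (3-4): L=3.2659, (cx,cy)=(0.4927,-0.8702)
member 7 (3-5): L=3.4675, (cx,cy)=(0.9996,-0.0291)
member 8 (4-5): L=3.3108, (cx,cy)=(0.5609,0.8279)
solve A·x = −loads:
  F[0-1] = -550.9771 N (compression)
  F[0-2] = -2086.0033 N (compression)
  F[1-2] = +404.5996 N (tension)
  F[1-3] = +434.9720 N (tension)
  F[2-3] = -430.3314 N (compression)
  F[2-4] = -1659.6211 N (compression)
  F[3-4] = +439.6293 N (tension)
  F[3-5] = -20.6610 N (compression)
  F[4-5] = -2572.7546 N (compression)
  Rx@0 = +2373.2100 N
  Ry@0 = +470.2001 N
  Ry@4 = +1747.3899 N

404.600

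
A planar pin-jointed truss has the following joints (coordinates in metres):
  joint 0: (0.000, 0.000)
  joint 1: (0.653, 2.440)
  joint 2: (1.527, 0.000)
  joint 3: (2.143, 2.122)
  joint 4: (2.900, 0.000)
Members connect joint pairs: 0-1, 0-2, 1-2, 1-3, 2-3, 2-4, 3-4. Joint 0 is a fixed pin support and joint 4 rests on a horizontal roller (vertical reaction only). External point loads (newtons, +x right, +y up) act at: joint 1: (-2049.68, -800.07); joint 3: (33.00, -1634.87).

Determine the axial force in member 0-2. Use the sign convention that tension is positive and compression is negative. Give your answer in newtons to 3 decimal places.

N=5 nodes, M=7 members, R=3 reactions → 2N=10, M+R=10
member 0 (0-1): L=2.5259, (cx,cy)=(0.2585,0.9660)
member 1 (0-2): L=1.5270, (cx,cy)=(1.0000,0.0000)
member 2 (1-2): L=2.5918, (cx,cy)=(0.3372,-0.9414)
member 3 (1-3): L=1.5236, (cx,cy)=(0.9780,-0.2087)
member 4 (2-3): L=2.2096, (cx,cy)=(0.2788,0.9604)
member 5 (2-4): L=1.3730, (cx,cy)=(1.0000,0.0000)
member 6 (3-4): L=2.2530, (cx,cy)=(0.3360,-0.9419)
solve A·x = −loads:
  F[0-1] = -2843.7600 N (compression)
  F[0-2] = -1281.4970 N (compression)
  F[1-2] = +1916.6794 N (tension)
  F[1-3] = +683.2094 N (tension)
  F[2-3] = -1878.9052 N (compression)
  F[2-4] = -111.3543 N (compression)
  F[3-4] = +331.4128 N (tension)
  Rx@0 = +2016.6800 N
  Ry@0 = +2747.0852 N
  Ry@4 = -312.1452 N

-1281.497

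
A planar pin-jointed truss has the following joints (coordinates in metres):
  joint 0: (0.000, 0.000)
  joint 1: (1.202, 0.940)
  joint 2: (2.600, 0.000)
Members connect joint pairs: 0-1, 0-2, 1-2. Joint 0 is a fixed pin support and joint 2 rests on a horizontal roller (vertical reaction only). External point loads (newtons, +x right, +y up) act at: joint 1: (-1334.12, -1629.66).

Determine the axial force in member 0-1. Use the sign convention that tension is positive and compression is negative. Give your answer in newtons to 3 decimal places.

N=3 nodes, M=3 members, R=3 reactions → 2N=6, M+R=6
member 0 (0-1): L=1.5259, (cx,cy)=(0.7877,0.6160)
member 1 (0-2): L=2.6000, (cx,cy)=(1.0000,0.0000)
member 2 (1-2): L=1.6846, (cx,cy)=(0.8299,-0.5580)
solve A·x = −loads:
  F[0-1] = -2205.4141 N (compression)
  F[0-2] = +403.1425 N (tension)
  F[1-2] = -485.8005 N (compression)
  Rx@0 = +1334.1200 N
  Ry@0 = +1358.5913 N
  Ry@2 = +271.0687 N

-2205.414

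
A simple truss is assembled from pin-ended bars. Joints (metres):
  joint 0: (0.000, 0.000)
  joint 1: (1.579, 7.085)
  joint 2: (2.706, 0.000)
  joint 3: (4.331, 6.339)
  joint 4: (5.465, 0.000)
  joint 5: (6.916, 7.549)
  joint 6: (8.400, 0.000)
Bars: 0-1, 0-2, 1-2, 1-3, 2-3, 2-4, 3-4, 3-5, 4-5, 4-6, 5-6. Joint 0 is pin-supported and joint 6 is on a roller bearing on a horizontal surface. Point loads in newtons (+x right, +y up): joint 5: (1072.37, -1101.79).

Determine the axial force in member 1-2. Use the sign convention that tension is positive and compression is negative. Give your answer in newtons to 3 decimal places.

N=7 nodes, M=11 members, R=3 reactions → 2N=14, M+R=14
member 0 (0-1): L=7.2588, (cx,cy)=(0.2175,0.9761)
member 1 (0-2): L=2.7060, (cx,cy)=(1.0000,0.0000)
member 2 (1-2): L=7.1741, (cx,cy)=(0.1571,-0.9876)
member 3 (1-3): L=2.8513, (cx,cy)=(0.9652,-0.2616)
member 4 (2-3): L=6.5440, (cx,cy)=(0.2483,0.9687)
member 5 (2-4): L=2.7590, (cx,cy)=(1.0000,0.0000)
member 6 (3-4): L=6.4396, (cx,cy)=(0.1761,-0.9844)
member 7 (3-5): L=2.8542, (cx,cy)=(0.9057,0.4239)
member 8 (4-5): L=7.6872, (cx,cy)=(0.1888,0.9820)
member 9 (4-6): L=2.9350, (cx,cy)=(1.0000,0.0000)
member 10 (5-6): L=7.6935, (cx,cy)=(0.1929,-0.9812)
solve A·x = −loads:
  F[0-1] = +787.9473 N (tension)
  F[0-2] = +900.9690 N (tension)
  F[1-2] = -863.0076 N (compression)
  F[1-3] = +318.0524 N (tension)
  F[2-3] = +879.8509 N (tension)
  F[2-4] = +546.9114 N (tension)
  F[3-4] = -490.3630 N (compression)
  F[3-5] = +675.5179 N (tension)
  F[4-5] = +491.5358 N (tension)
  F[4-6] = +367.7798 N (tension)
  F[5-6] = -1906.6760 N (compression)
  Rx@0 = -1072.3700 N
  Ry@0 = -769.0791 N
  Ry@6 = +1870.8691 N

-863.008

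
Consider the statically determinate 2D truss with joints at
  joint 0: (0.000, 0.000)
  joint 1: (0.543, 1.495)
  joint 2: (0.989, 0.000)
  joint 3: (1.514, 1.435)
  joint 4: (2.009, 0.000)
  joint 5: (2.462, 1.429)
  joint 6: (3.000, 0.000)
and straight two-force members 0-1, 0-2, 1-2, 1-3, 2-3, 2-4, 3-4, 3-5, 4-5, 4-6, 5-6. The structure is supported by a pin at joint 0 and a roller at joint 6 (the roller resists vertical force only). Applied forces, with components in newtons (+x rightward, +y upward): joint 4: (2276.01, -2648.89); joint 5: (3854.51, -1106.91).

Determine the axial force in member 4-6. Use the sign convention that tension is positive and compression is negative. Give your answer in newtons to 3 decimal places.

N=7 nodes, M=11 members, R=3 reactions → 2N=14, M+R=14
member 0 (0-1): L=1.5906, (cx,cy)=(0.3414,0.9399)
member 1 (0-2): L=0.9890, (cx,cy)=(1.0000,0.0000)
member 2 (1-2): L=1.5601, (cx,cy)=(0.2859,-0.9583)
member 3 (1-3): L=0.9729, (cx,cy)=(0.9981,-0.0617)
member 4 (2-3): L=1.5280, (cx,cy)=(0.3436,0.9391)
member 5 (2-4): L=1.0200, (cx,cy)=(1.0000,0.0000)
member 6 (3-4): L=1.5180, (cx,cy)=(0.3261,-0.9453)
member 7 (3-5): L=0.9480, (cx,cy)=(1.0000,-0.0063)
member 8 (4-5): L=1.4991, (cx,cy)=(0.3022,0.9532)
member 9 (4-6): L=0.9910, (cx,cy)=(1.0000,0.0000)
member 10 (5-6): L=1.5269, (cx,cy)=(0.3523,-0.9359)
solve A·x = −loads:
  F[0-1] = +811.2473 N (tension)
  F[0-2] = +5853.5685 N (tension)
  F[1-2] = -828.8554 N (compression)
  F[1-3] = +514.8827 N (tension)
  F[2-3] = +845.7510 N (tension)
  F[2-4] = +5326.0331 N (tension)
  F[3-4] = -813.7622 N (compression)
  F[3-5] = +1069.8698 N (tension)
  F[4-5] = +3585.8090 N (tension)
  F[4-6] = +1701.0849 N (tension)
  F[5-6] = -4827.9195 N (compression)
  Rx@0 = -6130.5200 N
  Ry@0 = -762.5091 N
  Ry@6 = +4518.3091 N

1701.085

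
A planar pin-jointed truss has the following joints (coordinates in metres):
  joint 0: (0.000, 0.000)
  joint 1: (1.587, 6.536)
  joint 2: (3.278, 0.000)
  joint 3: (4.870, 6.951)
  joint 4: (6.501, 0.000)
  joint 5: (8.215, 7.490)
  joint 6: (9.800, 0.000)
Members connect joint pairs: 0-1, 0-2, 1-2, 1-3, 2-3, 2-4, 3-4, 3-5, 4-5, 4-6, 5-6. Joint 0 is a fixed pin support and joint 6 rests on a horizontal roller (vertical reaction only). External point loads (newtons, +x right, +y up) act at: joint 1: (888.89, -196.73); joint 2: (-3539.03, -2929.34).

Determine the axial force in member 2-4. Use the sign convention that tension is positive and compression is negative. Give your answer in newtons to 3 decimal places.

1138.012

N=7 nodes, M=11 members, R=3 reactions → 2N=14, M+R=14
member 0 (0-1): L=6.7259, (cx,cy)=(0.2360,0.9718)
member 1 (0-2): L=3.2780, (cx,cy)=(1.0000,0.0000)
member 2 (1-2): L=6.7512, (cx,cy)=(0.2505,-0.9681)
member 3 (1-3): L=3.3091, (cx,cy)=(0.9921,0.1254)
member 4 (2-3): L=7.1310, (cx,cy)=(0.2233,0.9748)
member 5 (2-4): L=3.2230, (cx,cy)=(1.0000,0.0000)
member 6 (3-4): L=7.1398, (cx,cy)=(0.2284,-0.9736)
member 7 (3-5): L=3.3881, (cx,cy)=(0.9873,0.1591)
member 8 (4-5): L=7.6836, (cx,cy)=(0.2231,0.9748)
member 9 (4-6): L=3.2990, (cx,cy)=(1.0000,0.0000)
member 10 (5-6): L=7.6559, (cx,cy)=(0.2070,-0.9783)
solve A·x = −loads:
  F[0-1] = -1565.7522 N (compression)
  F[0-2] = -2280.6958 N (compression)
  F[1-2] = +1165.9979 N (tension)
  F[1-3] = -1562.7240 N (compression)
  F[2-3] = +1847.1300 N (tension)
  F[2-4] = +1138.0121 N (tension)
  F[3-4] = -1769.5557 N (compression)
  F[3-5] = -743.2431 N (compression)
  F[4-5] = +1767.2983 N (tension)
  F[4-6] = +339.5429 N (tension)
  F[5-6] = -1640.0606 N (compression)
  Rx@0 = +2650.1400 N
  Ry@0 = +1521.5422 N
  Ry@6 = +1604.5278 N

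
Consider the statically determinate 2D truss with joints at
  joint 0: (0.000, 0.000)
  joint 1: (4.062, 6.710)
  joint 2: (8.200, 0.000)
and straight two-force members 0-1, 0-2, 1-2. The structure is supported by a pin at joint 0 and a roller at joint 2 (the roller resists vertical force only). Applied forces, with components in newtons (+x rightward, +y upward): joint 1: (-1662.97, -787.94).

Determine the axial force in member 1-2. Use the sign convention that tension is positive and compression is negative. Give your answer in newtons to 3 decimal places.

N=3 nodes, M=3 members, R=3 reactions → 2N=6, M+R=6
member 0 (0-1): L=7.8437, (cx,cy)=(0.5179,0.8555)
member 1 (0-2): L=8.2000, (cx,cy)=(1.0000,0.0000)
member 2 (1-2): L=7.8833, (cx,cy)=(0.5249,-0.8512)
solve A·x = −loads:
  F[0-1] = -2055.5194 N (compression)
  F[0-2] = -598.4853 N (compression)
  F[1-2] = +1140.1804 N (tension)
  Rx@0 = +1662.9700 N
  Ry@0 = +1758.4176 N
  Ry@2 = -970.4776 N

1140.180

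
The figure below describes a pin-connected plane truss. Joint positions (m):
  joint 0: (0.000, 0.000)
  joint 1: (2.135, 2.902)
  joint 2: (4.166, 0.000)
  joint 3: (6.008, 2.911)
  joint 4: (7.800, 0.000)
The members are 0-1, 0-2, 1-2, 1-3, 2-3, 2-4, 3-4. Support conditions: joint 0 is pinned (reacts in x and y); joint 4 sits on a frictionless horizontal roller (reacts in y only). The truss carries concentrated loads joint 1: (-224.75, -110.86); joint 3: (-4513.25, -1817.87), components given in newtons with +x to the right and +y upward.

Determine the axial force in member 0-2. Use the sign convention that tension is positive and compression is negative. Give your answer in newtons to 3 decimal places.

N=5 nodes, M=7 members, R=3 reactions → 2N=10, M+R=10
member 0 (0-1): L=3.6028, (cx,cy)=(0.5926,0.8055)
member 1 (0-2): L=4.1660, (cx,cy)=(1.0000,0.0000)
member 2 (1-2): L=3.5421, (cx,cy)=(0.5734,-0.8193)
member 3 (1-3): L=3.8730, (cx,cy)=(1.0000,0.0023)
member 4 (2-3): L=3.4448, (cx,cy)=(0.5347,0.8450)
member 5 (2-4): L=3.6340, (cx,cy)=(1.0000,0.0000)
member 6 (3-4): L=3.4184, (cx,cy)=(0.5242,-0.8516)
solve A·x = −loads:
  F[0-1] = -2813.3580 N (compression)
  F[0-2] = -3070.7973 N (compression)
  F[1-2] = +2622.3356 N (tension)
  F[1-3] = -2946.0726 N (compression)
  F[2-3] = -2542.4325 N (compression)
  F[2-4] = -207.7121 N (compression)
  F[3-4] = +396.2247 N (tension)
  Rx@0 = +4738.0000 N
  Ry@0 = +2266.1462 N
  Ry@4 = -337.4162 N

-3070.797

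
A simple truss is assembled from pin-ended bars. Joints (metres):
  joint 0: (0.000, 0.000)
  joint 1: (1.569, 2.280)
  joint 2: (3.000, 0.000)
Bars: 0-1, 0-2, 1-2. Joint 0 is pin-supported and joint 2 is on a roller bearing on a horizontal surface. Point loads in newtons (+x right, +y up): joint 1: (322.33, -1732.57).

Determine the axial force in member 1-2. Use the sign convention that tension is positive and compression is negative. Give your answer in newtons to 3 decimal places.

-1359.046

N=3 nodes, M=3 members, R=3 reactions → 2N=6, M+R=6
member 0 (0-1): L=2.7677, (cx,cy)=(0.5669,0.8238)
member 1 (0-2): L=3.0000, (cx,cy)=(1.0000,0.0000)
member 2 (1-2): L=2.6919, (cx,cy)=(0.5316,-0.8470)
solve A·x = −loads:
  F[0-1] = -705.8424 N (compression)
  F[0-2] = +722.4698 N (tension)
  F[1-2] = -1359.0457 N (compression)
  Rx@0 = -322.3300 N
  Ry@0 = +581.4651 N
  Ry@2 = +1151.1049 N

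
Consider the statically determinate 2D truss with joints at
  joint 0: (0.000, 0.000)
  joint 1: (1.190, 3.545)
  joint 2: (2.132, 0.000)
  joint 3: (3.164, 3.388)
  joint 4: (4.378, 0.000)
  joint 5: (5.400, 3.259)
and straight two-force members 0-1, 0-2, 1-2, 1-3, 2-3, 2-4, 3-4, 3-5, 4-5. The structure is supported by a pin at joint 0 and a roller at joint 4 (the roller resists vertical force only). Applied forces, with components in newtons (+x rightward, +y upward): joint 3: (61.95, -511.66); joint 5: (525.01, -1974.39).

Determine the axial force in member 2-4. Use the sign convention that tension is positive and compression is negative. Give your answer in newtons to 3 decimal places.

-120.720

N=6 nodes, M=9 members, R=3 reactions → 2N=12, M+R=12
member 0 (0-1): L=3.7394, (cx,cy)=(0.3182,0.9480)
member 1 (0-2): L=2.1320, (cx,cy)=(1.0000,0.0000)
member 2 (1-2): L=3.6680, (cx,cy)=(0.2568,-0.9665)
member 3 (1-3): L=1.9802, (cx,cy)=(0.9969,-0.0793)
member 4 (2-3): L=3.5417, (cx,cy)=(0.2914,0.9566)
member 5 (2-4): L=2.2460, (cx,cy)=(1.0000,0.0000)
member 6 (3-4): L=3.5989, (cx,cy)=(0.3373,-0.9414)
member 7 (3-5): L=2.2397, (cx,cy)=(0.9983,-0.0576)
member 8 (4-5): L=3.4155, (cx,cy)=(0.2992,0.9542)
solve A·x = −loads:
  F[0-1] = +799.3365 N (tension)
  F[0-2] = +332.5850 N (tension)
  F[1-2] = -822.3926 N (compression)
  F[1-3] = +467.0473 N (tension)
  F[2-3] = +830.8653 N (tension)
  F[2-4] = -120.7198 N (compression)
  F[3-4] = -1417.3493 N (compression)
  F[3-5] = +1125.7016 N (tension)
  F[4-5] = -2001.2454 N (compression)
  Rx@0 = -586.9600 N
  Ry@0 = -757.7811 N
  Ry@4 = +3243.8311 N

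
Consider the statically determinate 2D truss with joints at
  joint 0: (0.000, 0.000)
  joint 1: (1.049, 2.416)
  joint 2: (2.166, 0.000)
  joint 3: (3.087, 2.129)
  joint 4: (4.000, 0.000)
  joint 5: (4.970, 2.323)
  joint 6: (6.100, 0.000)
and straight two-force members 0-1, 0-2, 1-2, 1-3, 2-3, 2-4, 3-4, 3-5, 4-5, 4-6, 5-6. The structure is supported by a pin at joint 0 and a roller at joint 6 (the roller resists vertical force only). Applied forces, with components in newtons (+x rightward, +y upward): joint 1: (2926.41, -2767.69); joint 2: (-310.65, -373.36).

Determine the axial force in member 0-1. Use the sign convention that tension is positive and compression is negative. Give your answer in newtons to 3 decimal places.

-1497.352

N=7 nodes, M=11 members, R=3 reactions → 2N=14, M+R=14
member 0 (0-1): L=2.6339, (cx,cy)=(0.3983,0.9173)
member 1 (0-2): L=2.1660, (cx,cy)=(1.0000,0.0000)
member 2 (1-2): L=2.6617, (cx,cy)=(0.4197,-0.9077)
member 3 (1-3): L=2.0581, (cx,cy)=(0.9902,-0.1394)
member 4 (2-3): L=2.3197, (cx,cy)=(0.3970,0.9178)
member 5 (2-4): L=1.8340, (cx,cy)=(1.0000,0.0000)
member 6 (3-4): L=2.3165, (cx,cy)=(0.3941,-0.9191)
member 7 (3-5): L=1.8930, (cx,cy)=(0.9947,0.1025)
member 8 (4-5): L=2.5174, (cx,cy)=(0.3853,0.9228)
member 9 (4-6): L=2.1000, (cx,cy)=(1.0000,0.0000)
member 10 (5-6): L=2.5833, (cx,cy)=(0.4374,-0.8993)
solve A·x = −loads:
  F[0-1] = -1497.3516 N (compression)
  F[0-2] = +3212.1071 N (tension)
  F[1-2] = -1058.3780 N (compression)
  F[1-3] = -3108.9817 N (compression)
  F[2-3] = +1453.5088 N (tension)
  F[2-4] = +2501.5055 N (tension)
  F[3-4] = -2110.4300 N (compression)
  F[3-5] = -1678.5650 N (compression)
  F[4-5] = +2101.9059 N (tension)
  F[4-6] = +859.8194 N (tension)
  F[5-6] = -1965.6075 N (compression)
  Rx@0 = -2615.7600 N
  Ry@0 = +1373.4744 N
  Ry@6 = +1767.5756 N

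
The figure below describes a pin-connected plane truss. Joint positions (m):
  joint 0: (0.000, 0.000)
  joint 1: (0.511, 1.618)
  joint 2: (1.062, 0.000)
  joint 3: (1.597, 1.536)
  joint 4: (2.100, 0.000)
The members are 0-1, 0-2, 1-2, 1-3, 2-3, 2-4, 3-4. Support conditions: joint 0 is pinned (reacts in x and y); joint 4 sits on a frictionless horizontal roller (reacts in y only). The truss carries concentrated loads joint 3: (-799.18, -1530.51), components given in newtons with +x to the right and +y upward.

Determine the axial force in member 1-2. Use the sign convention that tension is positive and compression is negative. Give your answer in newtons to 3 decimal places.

N=5 nodes, M=7 members, R=3 reactions → 2N=10, M+R=10
member 0 (0-1): L=1.6968, (cx,cy)=(0.3012,0.9536)
member 1 (0-2): L=1.0620, (cx,cy)=(1.0000,0.0000)
member 2 (1-2): L=1.7092, (cx,cy)=(0.3224,-0.9466)
member 3 (1-3): L=1.0891, (cx,cy)=(0.9972,-0.0753)
member 4 (2-3): L=1.6265, (cx,cy)=(0.3289,0.9444)
member 5 (2-4): L=1.0380, (cx,cy)=(1.0000,0.0000)
member 6 (3-4): L=1.6163, (cx,cy)=(0.3112,-0.9503)
solve A·x = −loads:
  F[0-1] = -997.4443 N (compression)
  F[0-2] = -498.7901 N (compression)
  F[1-2] = +1055.8867 N (tension)
  F[1-3] = -642.5939 N (compression)
  F[2-3] = -1058.4136 N (compression)
  F[2-4] = +189.7297 N (tension)
  F[3-4] = -609.6481 N (compression)
  Rx@0 = +799.1800 N
  Ry@0 = +951.1367 N
  Ry@4 = +579.3733 N

1055.887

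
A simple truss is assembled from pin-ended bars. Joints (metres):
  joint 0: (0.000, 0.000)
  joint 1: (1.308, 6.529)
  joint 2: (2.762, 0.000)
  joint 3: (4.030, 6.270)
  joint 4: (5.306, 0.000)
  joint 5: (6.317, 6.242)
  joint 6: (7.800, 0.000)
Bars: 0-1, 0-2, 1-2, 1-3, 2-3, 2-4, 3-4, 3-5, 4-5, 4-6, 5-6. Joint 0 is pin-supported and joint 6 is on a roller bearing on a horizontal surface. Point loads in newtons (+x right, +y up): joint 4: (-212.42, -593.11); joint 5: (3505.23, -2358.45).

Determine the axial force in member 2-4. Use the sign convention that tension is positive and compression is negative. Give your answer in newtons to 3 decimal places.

N=7 nodes, M=11 members, R=3 reactions → 2N=14, M+R=14
member 0 (0-1): L=6.6587, (cx,cy)=(0.1964,0.9805)
member 1 (0-2): L=2.7620, (cx,cy)=(1.0000,0.0000)
member 2 (1-2): L=6.6889, (cx,cy)=(0.2174,-0.9761)
member 3 (1-3): L=2.7343, (cx,cy)=(0.9955,-0.0947)
member 4 (2-3): L=6.3969, (cx,cy)=(0.1982,0.9802)
member 5 (2-4): L=2.5440, (cx,cy)=(1.0000,0.0000)
member 6 (3-4): L=6.3985, (cx,cy)=(0.1994,-0.9799)
member 7 (3-5): L=2.2872, (cx,cy)=(0.9999,-0.0122)
member 8 (4-5): L=6.3233, (cx,cy)=(0.1599,0.9871)
member 9 (4-6): L=2.4940, (cx,cy)=(1.0000,0.0000)
member 10 (5-6): L=6.4158, (cx,cy)=(0.2311,-0.9729)
solve A·x = −loads:
  F[0-1] = +2210.0908 N (tension)
  F[0-2] = +2858.6734 N (tension)
  F[1-2] = -2311.4173 N (compression)
  F[1-3] = +940.8080 N (tension)
  F[2-3] = +2301.8215 N (tension)
  F[2-4] = +1899.9650 N (tension)
  F[3-4] = -2234.4208 N (compression)
  F[3-5] = +1838.5734 N (tension)
  F[4-5] = +2818.9129 N (tension)
  F[4-6] = +1216.0961 N (tension)
  F[5-6] = -5261.0713 N (compression)
  Rx@0 = -3292.8100 N
  Ry@0 = -2167.0318 N
  Ry@6 = +5118.5918 N

1899.965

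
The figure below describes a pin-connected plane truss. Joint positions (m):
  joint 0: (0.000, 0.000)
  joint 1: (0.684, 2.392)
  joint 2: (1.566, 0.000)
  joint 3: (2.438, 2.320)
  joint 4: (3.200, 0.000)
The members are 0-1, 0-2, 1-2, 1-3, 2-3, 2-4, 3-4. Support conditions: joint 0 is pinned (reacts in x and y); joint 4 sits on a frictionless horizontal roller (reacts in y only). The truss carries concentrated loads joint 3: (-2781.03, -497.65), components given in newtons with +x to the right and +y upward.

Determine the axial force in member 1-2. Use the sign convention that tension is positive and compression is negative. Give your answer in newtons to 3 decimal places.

N=5 nodes, M=7 members, R=3 reactions → 2N=10, M+R=10
member 0 (0-1): L=2.4879, (cx,cy)=(0.2749,0.9615)
member 1 (0-2): L=1.5660, (cx,cy)=(1.0000,0.0000)
member 2 (1-2): L=2.5494, (cx,cy)=(0.3460,-0.9382)
member 3 (1-3): L=1.7555, (cx,cy)=(0.9992,-0.0410)
member 4 (2-3): L=2.4785, (cx,cy)=(0.3518,0.9361)
member 5 (2-4): L=1.6340, (cx,cy)=(1.0000,0.0000)
member 6 (3-4): L=2.4419, (cx,cy)=(0.3120,-0.9501)
solve A·x = −loads:
  F[0-1] = -2220.3133 N (compression)
  F[0-2] = -2170.5916 N (compression)
  F[1-2] = +2337.3326 N (tension)
  F[1-3] = -1420.2567 N (compression)
  F[2-3] = -2342.7903 N (compression)
  F[2-4] = -537.7026 N (compression)
  F[3-4] = +1723.1423 N (tension)
  Rx@0 = +2781.0300 N
  Ry@0 = +2134.7497 N
  Ry@4 = -1637.0997 N

2337.333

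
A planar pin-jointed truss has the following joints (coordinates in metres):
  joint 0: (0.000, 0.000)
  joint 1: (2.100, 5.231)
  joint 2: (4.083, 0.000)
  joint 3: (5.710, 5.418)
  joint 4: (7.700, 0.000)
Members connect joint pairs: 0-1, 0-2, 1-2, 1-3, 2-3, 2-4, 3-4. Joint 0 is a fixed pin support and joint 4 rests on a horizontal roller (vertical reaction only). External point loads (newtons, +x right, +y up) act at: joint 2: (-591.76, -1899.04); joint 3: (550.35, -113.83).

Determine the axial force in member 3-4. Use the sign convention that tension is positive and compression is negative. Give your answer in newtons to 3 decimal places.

N=5 nodes, M=7 members, R=3 reactions → 2N=10, M+R=10
member 0 (0-1): L=5.6368, (cx,cy)=(0.3726,0.9280)
member 1 (0-2): L=4.0830, (cx,cy)=(1.0000,0.0000)
member 2 (1-2): L=5.5943, (cx,cy)=(0.3545,-0.9351)
member 3 (1-3): L=3.6148, (cx,cy)=(0.9987,0.0517)
member 4 (2-3): L=5.6570, (cx,cy)=(0.2876,0.9577)
member 5 (2-4): L=3.6170, (cx,cy)=(1.0000,0.0000)
member 6 (3-4): L=5.7719, (cx,cy)=(0.3448,-0.9387)
solve A·x = −loads:
  F[0-1] = -575.6695 N (compression)
  F[0-2] = +173.0572 N (tension)
  F[1-2] = +548.6704 N (tension)
  F[1-3] = -409.5033 N (compression)
  F[2-3] = +1447.1404 N (tension)
  F[2-4] = +543.0968 N (tension)
  F[3-4] = -1575.2261 N (compression)
  Rx@0 = +41.4100 N
  Ry@0 = +534.2277 N
  Ry@4 = +1478.6423 N

-1575.226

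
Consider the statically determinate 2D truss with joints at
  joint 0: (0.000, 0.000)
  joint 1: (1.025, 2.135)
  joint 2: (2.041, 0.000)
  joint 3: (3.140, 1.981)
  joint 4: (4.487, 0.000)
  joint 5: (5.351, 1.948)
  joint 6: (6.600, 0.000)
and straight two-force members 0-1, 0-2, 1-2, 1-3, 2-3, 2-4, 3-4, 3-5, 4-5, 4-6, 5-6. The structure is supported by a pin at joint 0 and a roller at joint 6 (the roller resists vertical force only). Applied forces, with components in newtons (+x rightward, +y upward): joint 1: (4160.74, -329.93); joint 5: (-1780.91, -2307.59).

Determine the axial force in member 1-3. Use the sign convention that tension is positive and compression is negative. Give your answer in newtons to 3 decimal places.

-4054.254

N=7 nodes, M=11 members, R=3 reactions → 2N=14, M+R=14
member 0 (0-1): L=2.3683, (cx,cy)=(0.4328,0.9015)
member 1 (0-2): L=2.0410, (cx,cy)=(1.0000,0.0000)
member 2 (1-2): L=2.3644, (cx,cy)=(0.4297,-0.9030)
member 3 (1-3): L=2.1206, (cx,cy)=(0.9974,-0.0726)
member 4 (2-3): L=2.2654, (cx,cy)=(0.4851,0.8744)
member 5 (2-4): L=2.4460, (cx,cy)=(1.0000,0.0000)
member 6 (3-4): L=2.3956, (cx,cy)=(0.5623,-0.8269)
member 7 (3-5): L=2.2112, (cx,cy)=(0.9999,-0.0149)
member 8 (4-5): L=2.1310, (cx,cy)=(0.4054,0.9141)
member 9 (4-6): L=2.1130, (cx,cy)=(1.0000,0.0000)
member 10 (5-6): L=2.3140, (cx,cy)=(0.5398,-0.8418)
solve A·x = −loads:
  F[0-1] = +116.3776 N (tension)
  F[0-2] = +2329.4618 N (tension)
  F[1-2] = -155.5083 N (compression)
  F[1-3] = -4054.2541 N (compression)
  F[2-3] = +160.5804 N (tension)
  F[2-4] = +2184.7388 N (tension)
  F[3-4] = -458.9269 N (compression)
  F[3-5] = -3708.0130 N (compression)
  F[4-5] = +415.1595 N (tension)
  F[4-6] = +1758.3671 N (tension)
  F[5-6] = -3257.7285 N (compression)
  Rx@0 = -2379.8300 N
  Ry@0 = -104.9133 N
  Ry@6 = +2742.4333 N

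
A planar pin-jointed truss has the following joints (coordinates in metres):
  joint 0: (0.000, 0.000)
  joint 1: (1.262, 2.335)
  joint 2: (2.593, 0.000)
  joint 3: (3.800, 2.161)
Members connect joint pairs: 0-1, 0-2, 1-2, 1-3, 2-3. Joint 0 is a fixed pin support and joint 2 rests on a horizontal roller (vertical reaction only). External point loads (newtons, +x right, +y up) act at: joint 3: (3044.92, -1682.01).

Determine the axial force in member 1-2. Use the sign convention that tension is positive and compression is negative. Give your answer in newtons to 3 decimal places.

N=4 nodes, M=5 members, R=3 reactions → 2N=8, M+R=8
member 0 (0-1): L=2.6542, (cx,cy)=(0.4755,0.8797)
member 1 (0-2): L=2.5930, (cx,cy)=(1.0000,0.0000)
member 2 (1-2): L=2.6877, (cx,cy)=(0.4952,-0.8688)
member 3 (1-3): L=2.5440, (cx,cy)=(0.9977,-0.0684)
member 4 (2-3): L=2.4752, (cx,cy)=(0.4876,0.8730)
solve A·x = −loads:
  F[0-1] = +3774.5331 N (tension)
  F[0-2] = +1250.2437 N (tension)
  F[1-2] = -4124.9903 N (compression)
  F[1-3] = +3846.4498 N (tension)
  F[2-3] = -1625.2487 N (compression)
  Rx@0 = -3044.9200 N
  Ry@0 = -3320.5778 N
  Ry@2 = +5002.5878 N

-4124.990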